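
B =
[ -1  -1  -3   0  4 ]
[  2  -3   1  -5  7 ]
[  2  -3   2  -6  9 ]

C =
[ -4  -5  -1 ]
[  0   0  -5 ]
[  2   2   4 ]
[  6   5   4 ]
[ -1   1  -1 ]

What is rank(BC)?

3

First compute BC:
[[ -6,   3, -10],
 [-43, -26, -10],
 [-49, -27, -12]]
Now row reduce the product.
R2 ← R2 − (43/6)·R1: [0, -95/2, 185/3]
R3 ← R3 − (49/6)·R1: [0, -103/2, 209/3]
R3 ← R3 − (103/95)·R2: [0, 0, 160/57]
3 nonzero rows, so rank(BC) = 3.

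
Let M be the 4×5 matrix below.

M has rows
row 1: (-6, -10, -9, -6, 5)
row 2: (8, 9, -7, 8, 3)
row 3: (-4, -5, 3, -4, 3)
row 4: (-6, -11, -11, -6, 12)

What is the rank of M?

Row reduce to echelon form.
R2 ← R2 + (4/3)·R1: [0, -13/3, -19, 0, 29/3]
R3 ← R3 − (2/3)·R1: [0, 5/3, 9, 0, -1/3]
R4 ← R4 − R1: [0, -1, -2, 0, 7]
R3 ← R3 + (5/13)·R2: [0, 0, 22/13, 0, 44/13]
R4 ← R4 − (3/13)·R2: [0, 0, 31/13, 0, 62/13]
R4 ← R4 − (31/22)·R3: [0, 0, 0, 0, 0]
Echelon form has 3 nonzero rows, so rank(M) = 3.

3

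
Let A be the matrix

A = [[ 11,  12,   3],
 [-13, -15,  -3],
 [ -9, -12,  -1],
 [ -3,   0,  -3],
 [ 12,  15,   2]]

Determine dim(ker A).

1

Row reduce to echelon form.
R2 ← R2 + (13/11)·R1: [0, -9/11, 6/11]
R3 ← R3 + (9/11)·R1: [0, -24/11, 16/11]
R4 ← R4 + (3/11)·R1: [0, 36/11, -24/11]
R5 ← R5 − (12/11)·R1: [0, 21/11, -14/11]
R3 ← R3 − (8/3)·R2: [0, 0, 0]
R4 ← R4 + (4)·R2: [0, 0, 0]
R5 ← R5 + (7/3)·R2: [0, 0, 0]
2 nonzero rows, so rank(A) = 2.
A has 3 columns; by rank–nullity, nullity = 3 − 2 = 1.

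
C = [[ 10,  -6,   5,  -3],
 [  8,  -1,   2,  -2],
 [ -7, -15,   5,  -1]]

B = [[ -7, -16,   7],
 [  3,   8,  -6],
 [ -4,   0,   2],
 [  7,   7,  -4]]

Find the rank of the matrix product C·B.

3

First compute CB:
[[-129, -229, 128],
 [-81, -150,  74],
 [-23, -15,  55]]
Now row reduce the product.
R2 ← R2 − (27/43)·R1: [0, -267/43, -274/43]
R3 ← R3 − (23/129)·R1: [0, 3332/129, 4151/129]
R3 ← R3 + (3332/801)·R2: [0, 0, 4543/801]
3 nonzero rows, so rank(CB) = 3.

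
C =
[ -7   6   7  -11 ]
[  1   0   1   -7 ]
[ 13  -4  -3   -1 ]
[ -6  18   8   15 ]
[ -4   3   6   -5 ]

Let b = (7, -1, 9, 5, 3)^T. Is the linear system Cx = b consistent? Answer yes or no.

Row reduce the augmented matrix [C | b].
R2 ← R2 + (1/7)·R1: [0, 6/7, 2, -60/7, 0]
R3 ← R3 + (13/7)·R1: [0, 50/7, 10, -150/7, 22]
R4 ← R4 − (6/7)·R1: [0, 90/7, 2, 171/7, -1]
R5 ← R5 − (4/7)·R1: [0, -3/7, 2, 9/7, -1]
R3 ← R3 − (25/3)·R2: [0, 0, -20/3, 50, 22]
R4 ← R4 − (15)·R2: [0, 0, -28, 153, -1]
R5 ← R5 + (1/2)·R2: [0, 0, 3, -3, -1]
R4 ← R4 − (21/5)·R3: [0, 0, 0, -57, -467/5]
R5 ← R5 + (9/20)·R3: [0, 0, 0, 39/2, 89/10]
R5 ← R5 + (13/38)·R4: [0, 0, 0, 0, -438/19]
The echelon form has 5 nonzero rows; the last pivot sits in the augmented column, so rank(C) = 4 but rank([C|b]) = 5.
Since the ranks differ, the system is inconsistent.

no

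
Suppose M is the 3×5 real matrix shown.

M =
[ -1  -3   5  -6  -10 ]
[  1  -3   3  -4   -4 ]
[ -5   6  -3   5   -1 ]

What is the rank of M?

Row reduce to echelon form.
R2 ← R2 + R1: [0, -6, 8, -10, -14]
R3 ← R3 − (5)·R1: [0, 21, -28, 35, 49]
R3 ← R3 + (7/2)·R2: [0, 0, 0, 0, 0]
Echelon form has 2 nonzero rows, so rank(M) = 2.

2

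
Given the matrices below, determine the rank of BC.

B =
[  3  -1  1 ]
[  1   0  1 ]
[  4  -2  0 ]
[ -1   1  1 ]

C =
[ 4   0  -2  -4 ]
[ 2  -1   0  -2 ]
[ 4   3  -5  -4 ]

2

First compute BC:
[[ 14,   4, -11, -14],
 [  8,   3,  -7,  -8],
 [ 12,   2,  -8, -12],
 [  2,   2,  -3,  -2]]
Now row reduce the product.
R2 ← R2 − (4/7)·R1: [0, 5/7, -5/7, 0]
R3 ← R3 − (6/7)·R1: [0, -10/7, 10/7, 0]
R4 ← R4 − (1/7)·R1: [0, 10/7, -10/7, 0]
R3 ← R3 + (2)·R2: [0, 0, 0, 0]
R4 ← R4 − (2)·R2: [0, 0, 0, 0]
2 nonzero rows, so rank(BC) = 2.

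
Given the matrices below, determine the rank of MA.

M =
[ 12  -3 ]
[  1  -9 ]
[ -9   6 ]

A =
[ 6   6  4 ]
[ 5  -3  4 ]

First compute MA:
[[ 57,  81,  36],
 [-39,  33, -32],
 [-24, -72, -12]]
Now row reduce the product.
R2 ← R2 + (13/19)·R1: [0, 1680/19, -140/19]
R3 ← R3 + (8/19)·R1: [0, -720/19, 60/19]
R3 ← R3 + (3/7)·R2: [0, 0, 0]
2 nonzero rows, so rank(MA) = 2.

2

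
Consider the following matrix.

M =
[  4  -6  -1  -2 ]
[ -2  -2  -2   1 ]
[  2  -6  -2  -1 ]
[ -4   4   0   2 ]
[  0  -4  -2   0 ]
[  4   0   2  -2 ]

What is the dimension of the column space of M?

2

Row reduce to echelon form.
R2 ← R2 + (1/2)·R1: [0, -5, -5/2, 0]
R3 ← R3 − (1/2)·R1: [0, -3, -3/2, 0]
R4 ← R4 + R1: [0, -2, -1, 0]
R6 ← R6 − R1: [0, 6, 3, 0]
R3 ← R3 − (3/5)·R2: [0, 0, 0, 0]
R4 ← R4 − (2/5)·R2: [0, 0, 0, 0]
R5 ← R5 − (4/5)·R2: [0, 0, 0, 0]
R6 ← R6 + (6/5)·R2: [0, 0, 0, 0]
Echelon form has 2 nonzero rows, so rank(M) = 2.
The column space has dimension equal to the rank: 2.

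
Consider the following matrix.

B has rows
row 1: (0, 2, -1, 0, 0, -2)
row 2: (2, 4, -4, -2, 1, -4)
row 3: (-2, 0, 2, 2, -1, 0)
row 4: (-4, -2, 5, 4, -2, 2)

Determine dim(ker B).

Row reduce to echelon form.
Swap R1 ↔ R2
R3 ← R3 + R1: [0, 4, -2, 0, 0, -4]
R4 ← R4 + (2)·R1: [0, 6, -3, 0, 0, -6]
R3 ← R3 − (2)·R2: [0, 0, 0, 0, 0, 0]
R4 ← R4 − (3)·R2: [0, 0, 0, 0, 0, 0]
2 nonzero rows, so rank(B) = 2.
B has 6 columns; by rank–nullity, nullity = 6 − 2 = 4.

4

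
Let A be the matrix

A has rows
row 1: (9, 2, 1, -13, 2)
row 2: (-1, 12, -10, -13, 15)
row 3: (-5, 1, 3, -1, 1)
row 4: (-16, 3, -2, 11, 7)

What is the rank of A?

4

Row reduce to echelon form.
R2 ← R2 + (1/9)·R1: [0, 110/9, -89/9, -130/9, 137/9]
R3 ← R3 + (5/9)·R1: [0, 19/9, 32/9, -74/9, 19/9]
R4 ← R4 + (16/9)·R1: [0, 59/9, -2/9, -109/9, 95/9]
R3 ← R3 − (19/110)·R2: [0, 0, 579/110, -63/11, -57/110]
R4 ← R4 − (59/110)·R2: [0, 0, 559/110, -48/11, 263/110]
R4 ← R4 − (559/579)·R3: [0, 0, 0, 225/193, 558/193]
Echelon form has 4 nonzero rows, so rank(A) = 4.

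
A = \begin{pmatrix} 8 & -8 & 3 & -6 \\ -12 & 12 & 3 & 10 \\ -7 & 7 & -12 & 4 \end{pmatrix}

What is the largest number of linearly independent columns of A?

Row reduce to echelon form.
R2 ← R2 + (3/2)·R1: [0, 0, 15/2, 1]
R3 ← R3 + (7/8)·R1: [0, 0, -75/8, -5/4]
R3 ← R3 + (5/4)·R2: [0, 0, 0, 0]
Echelon form has 2 nonzero rows, so rank(A) = 2.
The rank gives the maximum number of linearly independent columns: 2.

2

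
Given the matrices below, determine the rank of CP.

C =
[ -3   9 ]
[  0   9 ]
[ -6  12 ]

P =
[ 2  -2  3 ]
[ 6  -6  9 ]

1

First compute CP:
[[ 48, -48,  72],
 [ 54, -54,  81],
 [ 60, -60,  90]]
Now row reduce the product.
R2 ← R2 − (9/8)·R1: [0, 0, 0]
R3 ← R3 − (5/4)·R1: [0, 0, 0]
1 nonzero row, so rank(CP) = 1.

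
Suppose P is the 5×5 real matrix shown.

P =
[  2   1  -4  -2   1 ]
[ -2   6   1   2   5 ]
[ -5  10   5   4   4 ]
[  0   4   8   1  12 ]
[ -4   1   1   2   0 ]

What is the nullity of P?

Row reduce to echelon form.
R2 ← R2 + R1: [0, 7, -3, 0, 6]
R3 ← R3 + (5/2)·R1: [0, 25/2, -5, -1, 13/2]
R5 ← R5 + (2)·R1: [0, 3, -7, -2, 2]
R3 ← R3 − (25/14)·R2: [0, 0, 5/14, -1, -59/14]
R4 ← R4 − (4/7)·R2: [0, 0, 68/7, 1, 60/7]
R5 ← R5 − (3/7)·R2: [0, 0, -40/7, -2, -4/7]
R4 ← R4 − (136/5)·R3: [0, 0, 0, 141/5, 616/5]
R5 ← R5 + (16)·R3: [0, 0, 0, -18, -68]
R5 ← R5 + (30/47)·R4: [0, 0, 0, 0, 500/47]
5 nonzero rows, so rank(P) = 5.
P has 5 columns; by rank–nullity, nullity = 5 − 5 = 0.

0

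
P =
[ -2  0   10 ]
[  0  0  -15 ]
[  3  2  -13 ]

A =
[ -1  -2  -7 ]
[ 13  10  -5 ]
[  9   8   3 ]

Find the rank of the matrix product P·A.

2

First compute PA:
[[ 92,  84,  44],
 [-135, -120, -45],
 [-94, -90, -70]]
Now row reduce the product.
R2 ← R2 + (135/92)·R1: [0, 75/23, 450/23]
R3 ← R3 + (47/46)·R1: [0, -96/23, -576/23]
R3 ← R3 + (32/25)·R2: [0, 0, 0]
2 nonzero rows, so rank(PA) = 2.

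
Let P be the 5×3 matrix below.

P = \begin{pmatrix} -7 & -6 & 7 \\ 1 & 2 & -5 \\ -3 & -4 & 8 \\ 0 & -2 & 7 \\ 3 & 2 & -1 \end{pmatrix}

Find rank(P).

2

Row reduce to echelon form.
R2 ← R2 + (1/7)·R1: [0, 8/7, -4]
R3 ← R3 − (3/7)·R1: [0, -10/7, 5]
R5 ← R5 + (3/7)·R1: [0, -4/7, 2]
R3 ← R3 + (5/4)·R2: [0, 0, 0]
R4 ← R4 + (7/4)·R2: [0, 0, 0]
R5 ← R5 + (1/2)·R2: [0, 0, 0]
Echelon form has 2 nonzero rows, so rank(P) = 2.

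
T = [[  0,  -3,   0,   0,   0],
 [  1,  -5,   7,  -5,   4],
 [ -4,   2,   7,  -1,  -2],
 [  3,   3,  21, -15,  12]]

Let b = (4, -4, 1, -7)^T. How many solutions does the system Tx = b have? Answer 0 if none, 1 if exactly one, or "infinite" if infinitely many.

0

Row reduce the augmented matrix [T | b].
Swap R1 ↔ R2
R3 ← R3 + (4)·R1: [0, -18, 35, -21, 14, -15]
R4 ← R4 − (3)·R1: [0, 18, 0, 0, 0, 5]
R3 ← R3 − (6)·R2: [0, 0, 35, -21, 14, -39]
R4 ← R4 + (6)·R2: [0, 0, 0, 0, 0, 29]
The echelon form has 4 nonzero rows; the last pivot sits in the augmented column, so rank(T) = 3 but rank([T|b]) = 4.
Since the ranks differ, the system is inconsistent.
It has no solutions.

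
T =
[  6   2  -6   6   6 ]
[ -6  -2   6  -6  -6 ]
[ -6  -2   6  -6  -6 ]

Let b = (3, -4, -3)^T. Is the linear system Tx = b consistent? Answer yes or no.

no

Row reduce the augmented matrix [T | b].
R2 ← R2 + R1: [0, 0, 0, 0, 0, -1]
R3 ← R3 + R1: [0, 0, 0, 0, 0, 0]
The echelon form has 2 nonzero rows; the last pivot sits in the augmented column, so rank(T) = 1 but rank([T|b]) = 2.
Since the ranks differ, the system is inconsistent.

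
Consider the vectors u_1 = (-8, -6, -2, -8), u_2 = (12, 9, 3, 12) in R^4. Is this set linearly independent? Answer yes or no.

Form the matrix with these vectors as rows and row reduce.
R2 ← R2 + (3/2)·R1: [0, 0, 0, 0]
1 nonzero row, so the 2 vectors span a space of dimension 1.
Since 1 < 2, the vectors are linearly dependent.

no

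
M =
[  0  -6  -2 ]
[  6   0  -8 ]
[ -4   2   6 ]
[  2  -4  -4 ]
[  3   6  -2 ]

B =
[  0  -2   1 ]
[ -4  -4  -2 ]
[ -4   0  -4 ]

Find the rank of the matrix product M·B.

2

First compute MB:
[[ 32,  24,  20],
 [ 32, -12,  38],
 [-32,   0, -32],
 [ 32,  12,  26],
 [-16, -30,  -1]]
Now row reduce the product.
R2 ← R2 − R1: [0, -36, 18]
R3 ← R3 + R1: [0, 24, -12]
R4 ← R4 − R1: [0, -12, 6]
R5 ← R5 + (1/2)·R1: [0, -18, 9]
R3 ← R3 + (2/3)·R2: [0, 0, 0]
R4 ← R4 − (1/3)·R2: [0, 0, 0]
R5 ← R5 − (1/2)·R2: [0, 0, 0]
2 nonzero rows, so rank(MB) = 2.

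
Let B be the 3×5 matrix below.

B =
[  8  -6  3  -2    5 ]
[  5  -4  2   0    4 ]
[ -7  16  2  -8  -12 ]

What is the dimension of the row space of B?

3

Row reduce to echelon form.
R2 ← R2 − (5/8)·R1: [0, -1/4, 1/8, 5/4, 7/8]
R3 ← R3 + (7/8)·R1: [0, 43/4, 37/8, -39/4, -61/8]
R3 ← R3 + (43)·R2: [0, 0, 10, 44, 30]
Echelon form has 3 nonzero rows, so rank(B) = 3.
The row space has dimension equal to the rank: 3.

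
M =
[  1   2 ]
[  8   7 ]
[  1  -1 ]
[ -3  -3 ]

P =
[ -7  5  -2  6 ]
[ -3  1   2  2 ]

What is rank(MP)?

2

First compute MP:
[[-13,   7,   2,  10],
 [-77,  47,  -2,  62],
 [ -4,   4,  -4,   4],
 [ 30, -18,   0, -24]]
Now row reduce the product.
R2 ← R2 − (77/13)·R1: [0, 72/13, -180/13, 36/13]
R3 ← R3 − (4/13)·R1: [0, 24/13, -60/13, 12/13]
R4 ← R4 + (30/13)·R1: [0, -24/13, 60/13, -12/13]
R3 ← R3 − (1/3)·R2: [0, 0, 0, 0]
R4 ← R4 + (1/3)·R2: [0, 0, 0, 0]
2 nonzero rows, so rank(MP) = 2.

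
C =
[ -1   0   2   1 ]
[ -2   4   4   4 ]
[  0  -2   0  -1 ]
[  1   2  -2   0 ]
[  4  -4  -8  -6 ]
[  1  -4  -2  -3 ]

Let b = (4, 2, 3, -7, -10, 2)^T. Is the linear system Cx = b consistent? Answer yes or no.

yes

Row reduce the augmented matrix [C | b].
R2 ← R2 − (2)·R1: [0, 4, 0, 2, -6]
R4 ← R4 + R1: [0, 2, 0, 1, -3]
R5 ← R5 + (4)·R1: [0, -4, 0, -2, 6]
R6 ← R6 + R1: [0, -4, 0, -2, 6]
R3 ← R3 + (1/2)·R2: [0, 0, 0, 0, 0]
R4 ← R4 − (1/2)·R2: [0, 0, 0, 0, 0]
R5 ← R5 + R2: [0, 0, 0, 0, 0]
R6 ← R6 + R2: [0, 0, 0, 0, 0]
The echelon form has 2 nonzero rows, and every pivot lies in the first 4 columns, so rank(C) = rank([C|b]) = 2.
The system is consistent.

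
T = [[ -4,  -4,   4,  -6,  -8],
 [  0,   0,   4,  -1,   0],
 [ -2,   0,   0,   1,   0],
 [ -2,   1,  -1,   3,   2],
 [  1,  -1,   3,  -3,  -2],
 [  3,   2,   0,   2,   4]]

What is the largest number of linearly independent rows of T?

Row reduce to echelon form.
R3 ← R3 − (1/2)·R1: [0, 2, -2, 4, 4]
R4 ← R4 − (1/2)·R1: [0, 3, -3, 6, 6]
R5 ← R5 + (1/4)·R1: [0, -2, 4, -9/2, -4]
R6 ← R6 + (3/4)·R1: [0, -1, 3, -5/2, -2]
Swap R2 ↔ R3
R4 ← R4 − (3/2)·R2: [0, 0, 0, 0, 0]
R5 ← R5 + R2: [0, 0, 2, -1/2, 0]
R6 ← R6 + (1/2)·R2: [0, 0, 2, -1/2, 0]
R5 ← R5 − (1/2)·R3: [0, 0, 0, 0, 0]
R6 ← R6 − (1/2)·R3: [0, 0, 0, 0, 0]
Echelon form has 3 nonzero rows, so rank(T) = 3.
The rank gives the maximum number of linearly independent rows: 3.

3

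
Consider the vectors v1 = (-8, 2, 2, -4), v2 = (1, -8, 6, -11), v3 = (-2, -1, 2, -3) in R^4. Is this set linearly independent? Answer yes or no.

Form the matrix with these vectors as rows and row reduce.
R2 ← R2 + (1/8)·R1: [0, -31/4, 25/4, -23/2]
R3 ← R3 − (1/4)·R1: [0, -3/2, 3/2, -2]
R3 ← R3 − (6/31)·R2: [0, 0, 9/31, 7/31]
3 nonzero rows, so the 3 vectors span a space of dimension 3.
Since 3 = 3, the vectors are linearly independent.

yes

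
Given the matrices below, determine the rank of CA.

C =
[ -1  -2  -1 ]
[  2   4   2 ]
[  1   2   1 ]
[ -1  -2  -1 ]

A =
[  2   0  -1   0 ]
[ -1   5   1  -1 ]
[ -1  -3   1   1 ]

First compute CA:
[[  1,  -7,  -2,   1],
 [ -2,  14,   4,  -2],
 [ -1,   7,   2,  -1],
 [  1,  -7,  -2,   1]]
Now row reduce the product.
R2 ← R2 + (2)·R1: [0, 0, 0, 0]
R3 ← R3 + R1: [0, 0, 0, 0]
R4 ← R4 − R1: [0, 0, 0, 0]
1 nonzero row, so rank(CA) = 1.

1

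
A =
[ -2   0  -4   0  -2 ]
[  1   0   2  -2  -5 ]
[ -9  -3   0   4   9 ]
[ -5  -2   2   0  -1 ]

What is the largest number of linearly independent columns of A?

3

Row reduce to echelon form.
R2 ← R2 + (1/2)·R1: [0, 0, 0, -2, -6]
R3 ← R3 − (9/2)·R1: [0, -3, 18, 4, 18]
R4 ← R4 − (5/2)·R1: [0, -2, 12, 0, 4]
Swap R2 ↔ R3
R4 ← R4 − (2/3)·R2: [0, 0, 0, -8/3, -8]
R4 ← R4 − (4/3)·R3: [0, 0, 0, 0, 0]
Echelon form has 3 nonzero rows, so rank(A) = 3.
The rank gives the maximum number of linearly independent columns: 3.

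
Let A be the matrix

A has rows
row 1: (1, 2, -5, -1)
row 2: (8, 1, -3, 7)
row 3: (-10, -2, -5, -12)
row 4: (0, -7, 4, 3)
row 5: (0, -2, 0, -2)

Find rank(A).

Row reduce to echelon form.
R2 ← R2 − (8)·R1: [0, -15, 37, 15]
R3 ← R3 + (10)·R1: [0, 18, -55, -22]
R3 ← R3 + (6/5)·R2: [0, 0, -53/5, -4]
R4 ← R4 − (7/15)·R2: [0, 0, -199/15, -4]
R5 ← R5 − (2/15)·R2: [0, 0, -74/15, -4]
R4 ← R4 − (199/159)·R3: [0, 0, 0, 160/159]
R5 ← R5 − (74/159)·R3: [0, 0, 0, -340/159]
R5 ← R5 + (17/8)·R4: [0, 0, 0, 0]
Echelon form has 4 nonzero rows, so rank(A) = 4.

4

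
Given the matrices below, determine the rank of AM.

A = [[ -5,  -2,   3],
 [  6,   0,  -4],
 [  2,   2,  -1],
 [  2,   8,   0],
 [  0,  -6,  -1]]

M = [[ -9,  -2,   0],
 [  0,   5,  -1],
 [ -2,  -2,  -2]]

2

First compute AM:
[[ 39,  -6,  -4],
 [-46,  -4,   8],
 [-16,   8,   0],
 [-18,  36,  -8],
 [  2, -28,   8]]
Now row reduce the product.
R2 ← R2 + (46/39)·R1: [0, -144/13, 128/39]
R3 ← R3 + (16/39)·R1: [0, 72/13, -64/39]
R4 ← R4 + (6/13)·R1: [0, 432/13, -128/13]
R5 ← R5 − (2/39)·R1: [0, -360/13, 320/39]
R3 ← R3 + (1/2)·R2: [0, 0, 0]
R4 ← R4 + (3)·R2: [0, 0, 0]
R5 ← R5 − (5/2)·R2: [0, 0, 0]
2 nonzero rows, so rank(AM) = 2.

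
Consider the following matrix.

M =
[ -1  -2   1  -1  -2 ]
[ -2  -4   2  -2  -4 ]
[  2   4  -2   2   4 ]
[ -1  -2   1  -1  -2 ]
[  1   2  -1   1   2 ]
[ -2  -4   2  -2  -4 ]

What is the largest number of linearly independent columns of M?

Row reduce to echelon form.
R2 ← R2 − (2)·R1: [0, 0, 0, 0, 0]
R3 ← R3 + (2)·R1: [0, 0, 0, 0, 0]
R4 ← R4 − R1: [0, 0, 0, 0, 0]
R5 ← R5 + R1: [0, 0, 0, 0, 0]
R6 ← R6 − (2)·R1: [0, 0, 0, 0, 0]
Echelon form has 1 nonzero row, so rank(M) = 1.
The rank gives the maximum number of linearly independent columns: 1.

1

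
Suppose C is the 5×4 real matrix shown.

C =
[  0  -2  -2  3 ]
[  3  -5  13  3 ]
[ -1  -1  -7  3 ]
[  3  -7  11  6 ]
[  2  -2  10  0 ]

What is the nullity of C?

Row reduce to echelon form.
Swap R1 ↔ R2
R3 ← R3 + (1/3)·R1: [0, -8/3, -8/3, 4]
R4 ← R4 − R1: [0, -2, -2, 3]
R5 ← R5 − (2/3)·R1: [0, 4/3, 4/3, -2]
R3 ← R3 − (4/3)·R2: [0, 0, 0, 0]
R4 ← R4 − R2: [0, 0, 0, 0]
R5 ← R5 + (2/3)·R2: [0, 0, 0, 0]
2 nonzero rows, so rank(C) = 2.
C has 4 columns; by rank–nullity, nullity = 4 − 2 = 2.

2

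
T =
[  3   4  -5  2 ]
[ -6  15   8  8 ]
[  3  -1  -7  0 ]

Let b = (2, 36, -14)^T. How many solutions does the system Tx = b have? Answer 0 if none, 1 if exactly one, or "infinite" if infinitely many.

infinite

Row reduce the augmented matrix [T | b].
R2 ← R2 + (2)·R1: [0, 23, -2, 12, 40]
R3 ← R3 − R1: [0, -5, -2, -2, -16]
R3 ← R3 + (5/23)·R2: [0, 0, -56/23, 14/23, -168/23]
The echelon form has 3 nonzero rows, and every pivot lies in the first 4 columns, so rank(T) = rank([T|b]) = 3.
The system is consistent.
rank = 3 < 4 unknowns, so there are infinitely many solutions.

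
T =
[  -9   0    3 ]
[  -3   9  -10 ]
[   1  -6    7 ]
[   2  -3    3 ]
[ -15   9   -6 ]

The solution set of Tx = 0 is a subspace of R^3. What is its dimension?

1

Row reduce to echelon form.
R2 ← R2 − (1/3)·R1: [0, 9, -11]
R3 ← R3 + (1/9)·R1: [0, -6, 22/3]
R4 ← R4 + (2/9)·R1: [0, -3, 11/3]
R5 ← R5 − (5/3)·R1: [0, 9, -11]
R3 ← R3 + (2/3)·R2: [0, 0, 0]
R4 ← R4 + (1/3)·R2: [0, 0, 0]
R5 ← R5 − R2: [0, 0, 0]
2 nonzero rows, so rank(T) = 2.
T has 3 columns; by rank–nullity, nullity = 3 − 2 = 1.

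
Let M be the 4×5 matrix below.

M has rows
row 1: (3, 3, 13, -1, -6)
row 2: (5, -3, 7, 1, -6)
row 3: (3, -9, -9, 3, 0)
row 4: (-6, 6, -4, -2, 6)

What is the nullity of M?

Row reduce to echelon form.
R2 ← R2 − (5/3)·R1: [0, -8, -44/3, 8/3, 4]
R3 ← R3 − R1: [0, -12, -22, 4, 6]
R4 ← R4 + (2)·R1: [0, 12, 22, -4, -6]
R3 ← R3 − (3/2)·R2: [0, 0, 0, 0, 0]
R4 ← R4 + (3/2)·R2: [0, 0, 0, 0, 0]
2 nonzero rows, so rank(M) = 2.
M has 5 columns; by rank–nullity, nullity = 5 − 2 = 3.

3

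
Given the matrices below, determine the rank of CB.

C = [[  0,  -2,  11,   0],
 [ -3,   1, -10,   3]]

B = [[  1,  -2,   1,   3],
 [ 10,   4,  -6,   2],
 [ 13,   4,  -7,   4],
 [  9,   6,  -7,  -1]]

2

First compute CB:
[[123,  36, -65,  40],
 [-96, -12,  40, -50]]
Now row reduce the product.
R2 ← R2 + (32/41)·R1: [0, 660/41, -440/41, -770/41]
2 nonzero rows, so rank(CB) = 2.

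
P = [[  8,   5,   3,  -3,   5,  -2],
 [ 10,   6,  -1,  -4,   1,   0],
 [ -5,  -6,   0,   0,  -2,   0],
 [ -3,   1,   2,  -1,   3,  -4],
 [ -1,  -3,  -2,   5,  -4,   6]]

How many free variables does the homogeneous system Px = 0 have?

2

Row reduce to echelon form.
R2 ← R2 − (5/4)·R1: [0, -1/4, -19/4, -1/4, -21/4, 5/2]
R3 ← R3 + (5/8)·R1: [0, -23/8, 15/8, -15/8, 9/8, -5/4]
R4 ← R4 + (3/8)·R1: [0, 23/8, 25/8, -17/8, 39/8, -19/4]
R5 ← R5 + (1/8)·R1: [0, -19/8, -13/8, 37/8, -27/8, 23/4]
R3 ← R3 − (23/2)·R2: [0, 0, 113/2, 1, 123/2, -30]
R4 ← R4 + (23/2)·R2: [0, 0, -103/2, -5, -111/2, 24]
R5 ← R5 − (19/2)·R2: [0, 0, 87/2, 7, 93/2, -18]
R4 ← R4 + (103/113)·R3: [0, 0, 0, -462/113, 63/113, -378/113]
R5 ← R5 − (87/113)·R3: [0, 0, 0, 704/113, -96/113, 576/113]
R5 ← R5 + (32/21)·R4: [0, 0, 0, 0, 0, 0]
4 nonzero rows, so rank(P) = 4.
P has 6 columns; by rank–nullity, nullity = 6 − 4 = 2.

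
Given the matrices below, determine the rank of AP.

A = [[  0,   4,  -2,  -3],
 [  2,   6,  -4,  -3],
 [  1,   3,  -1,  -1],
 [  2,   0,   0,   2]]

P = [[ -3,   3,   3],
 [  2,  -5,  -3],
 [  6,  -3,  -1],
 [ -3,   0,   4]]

3

First compute AP:
[[  5, -14, -22],
 [ -9, -12, -20],
 [  0,  -9,  -9],
 [-12,   6,  14]]
Now row reduce the product.
R2 ← R2 + (9/5)·R1: [0, -186/5, -298/5]
R4 ← R4 + (12/5)·R1: [0, -138/5, -194/5]
R3 ← R3 − (15/62)·R2: [0, 0, 168/31]
R4 ← R4 − (23/31)·R2: [0, 0, 168/31]
R4 ← R4 − R3: [0, 0, 0]
3 nonzero rows, so rank(AP) = 3.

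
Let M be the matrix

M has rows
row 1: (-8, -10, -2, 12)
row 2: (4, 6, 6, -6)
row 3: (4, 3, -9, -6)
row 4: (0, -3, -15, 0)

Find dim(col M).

Row reduce to echelon form.
R2 ← R2 + (1/2)·R1: [0, 1, 5, 0]
R3 ← R3 + (1/2)·R1: [0, -2, -10, 0]
R3 ← R3 + (2)·R2: [0, 0, 0, 0]
R4 ← R4 + (3)·R2: [0, 0, 0, 0]
Echelon form has 2 nonzero rows, so rank(M) = 2.
The column space has dimension equal to the rank: 2.

2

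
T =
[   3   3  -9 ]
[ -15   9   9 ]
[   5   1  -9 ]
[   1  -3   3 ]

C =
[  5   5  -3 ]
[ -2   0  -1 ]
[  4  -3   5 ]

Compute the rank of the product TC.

2

First compute TC:
[[-27,  42, -57],
 [-57, -102,  81],
 [-13,  52, -61],
 [ 23,  -4,  15]]
Now row reduce the product.
R2 ← R2 − (19/9)·R1: [0, -572/3, 604/3]
R3 ← R3 − (13/27)·R1: [0, 286/9, -302/9]
R4 ← R4 + (23/27)·R1: [0, 286/9, -302/9]
R3 ← R3 + (1/6)·R2: [0, 0, 0]
R4 ← R4 + (1/6)·R2: [0, 0, 0]
2 nonzero rows, so rank(TC) = 2.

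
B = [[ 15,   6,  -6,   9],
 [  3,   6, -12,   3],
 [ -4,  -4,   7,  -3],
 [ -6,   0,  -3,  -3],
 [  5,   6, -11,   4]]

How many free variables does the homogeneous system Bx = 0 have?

2

Row reduce to echelon form.
R2 ← R2 − (1/5)·R1: [0, 24/5, -54/5, 6/5]
R3 ← R3 + (4/15)·R1: [0, -12/5, 27/5, -3/5]
R4 ← R4 + (2/5)·R1: [0, 12/5, -27/5, 3/5]
R5 ← R5 − (1/3)·R1: [0, 4, -9, 1]
R3 ← R3 + (1/2)·R2: [0, 0, 0, 0]
R4 ← R4 − (1/2)·R2: [0, 0, 0, 0]
R5 ← R5 − (5/6)·R2: [0, 0, 0, 0]
2 nonzero rows, so rank(B) = 2.
B has 4 columns; by rank–nullity, nullity = 4 − 2 = 2.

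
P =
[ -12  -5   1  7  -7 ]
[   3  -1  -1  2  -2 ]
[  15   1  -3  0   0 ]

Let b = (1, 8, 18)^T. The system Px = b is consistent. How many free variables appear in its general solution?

Row reduce the augmented matrix [P | b].
R2 ← R2 + (1/4)·R1: [0, -9/4, -3/4, 15/4, -15/4, 33/4]
R3 ← R3 + (5/4)·R1: [0, -21/4, -7/4, 35/4, -35/4, 77/4]
R3 ← R3 − (7/3)·R2: [0, 0, 0, 0, 0, 0]
The echelon form has 2 nonzero rows, and every pivot lies in the first 5 columns, so rank(P) = rank([P|b]) = 2.
The system is consistent.
Free variables = (unknowns) − (rank) = 5 − 2 = 3.

3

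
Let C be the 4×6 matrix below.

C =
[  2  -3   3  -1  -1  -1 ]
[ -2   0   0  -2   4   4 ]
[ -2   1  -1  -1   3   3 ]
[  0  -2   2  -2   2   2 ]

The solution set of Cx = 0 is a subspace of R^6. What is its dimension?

4

Row reduce to echelon form.
R2 ← R2 + R1: [0, -3, 3, -3, 3, 3]
R3 ← R3 + R1: [0, -2, 2, -2, 2, 2]
R3 ← R3 − (2/3)·R2: [0, 0, 0, 0, 0, 0]
R4 ← R4 − (2/3)·R2: [0, 0, 0, 0, 0, 0]
2 nonzero rows, so rank(C) = 2.
C has 6 columns; by rank–nullity, nullity = 6 − 2 = 4.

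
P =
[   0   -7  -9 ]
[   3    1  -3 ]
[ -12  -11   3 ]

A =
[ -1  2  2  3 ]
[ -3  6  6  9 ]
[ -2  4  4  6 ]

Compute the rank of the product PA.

First compute PA:
[[ 39, -78, -78, -117],
 [  0,   0,   0,   0],
 [ 39, -78, -78, -117]]
Now row reduce the product.
R3 ← R3 − R1: [0, 0, 0, 0]
1 nonzero row, so rank(PA) = 1.

1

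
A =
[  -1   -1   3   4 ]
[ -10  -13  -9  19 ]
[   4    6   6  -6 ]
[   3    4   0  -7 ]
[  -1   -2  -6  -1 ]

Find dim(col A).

Row reduce to echelon form.
R2 ← R2 − (10)·R1: [0, -3, -39, -21]
R3 ← R3 + (4)·R1: [0, 2, 18, 10]
R4 ← R4 + (3)·R1: [0, 1, 9, 5]
R5 ← R5 − R1: [0, -1, -9, -5]
R3 ← R3 + (2/3)·R2: [0, 0, -8, -4]
R4 ← R4 + (1/3)·R2: [0, 0, -4, -2]
R5 ← R5 − (1/3)·R2: [0, 0, 4, 2]
R4 ← R4 − (1/2)·R3: [0, 0, 0, 0]
R5 ← R5 + (1/2)·R3: [0, 0, 0, 0]
Echelon form has 3 nonzero rows, so rank(A) = 3.
The column space has dimension equal to the rank: 3.

3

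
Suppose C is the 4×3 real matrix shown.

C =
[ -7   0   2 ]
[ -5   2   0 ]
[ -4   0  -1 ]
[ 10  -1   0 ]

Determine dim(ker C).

0

Row reduce to echelon form.
R2 ← R2 − (5/7)·R1: [0, 2, -10/7]
R3 ← R3 − (4/7)·R1: [0, 0, -15/7]
R4 ← R4 + (10/7)·R1: [0, -1, 20/7]
R4 ← R4 + (1/2)·R2: [0, 0, 15/7]
R4 ← R4 + R3: [0, 0, 0]
3 nonzero rows, so rank(C) = 3.
C has 3 columns; by rank–nullity, nullity = 3 − 3 = 0.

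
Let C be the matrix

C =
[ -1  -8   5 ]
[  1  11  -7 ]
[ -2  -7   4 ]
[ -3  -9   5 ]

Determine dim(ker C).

Row reduce to echelon form.
R2 ← R2 + R1: [0, 3, -2]
R3 ← R3 − (2)·R1: [0, 9, -6]
R4 ← R4 − (3)·R1: [0, 15, -10]
R3 ← R3 − (3)·R2: [0, 0, 0]
R4 ← R4 − (5)·R2: [0, 0, 0]
2 nonzero rows, so rank(C) = 2.
C has 3 columns; by rank–nullity, nullity = 3 − 2 = 1.

1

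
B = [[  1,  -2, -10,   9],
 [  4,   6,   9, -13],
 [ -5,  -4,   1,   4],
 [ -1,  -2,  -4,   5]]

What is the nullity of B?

Row reduce to echelon form.
R2 ← R2 − (4)·R1: [0, 14, 49, -49]
R3 ← R3 + (5)·R1: [0, -14, -49, 49]
R4 ← R4 + R1: [0, -4, -14, 14]
R3 ← R3 + R2: [0, 0, 0, 0]
R4 ← R4 + (2/7)·R2: [0, 0, 0, 0]
2 nonzero rows, so rank(B) = 2.
B has 4 columns; by rank–nullity, nullity = 4 − 2 = 2.

2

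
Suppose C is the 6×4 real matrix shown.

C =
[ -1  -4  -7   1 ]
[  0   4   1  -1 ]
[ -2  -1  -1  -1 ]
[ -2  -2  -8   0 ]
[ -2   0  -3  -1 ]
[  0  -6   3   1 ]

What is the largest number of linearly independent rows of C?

3

Row reduce to echelon form.
R3 ← R3 − (2)·R1: [0, 7, 13, -3]
R4 ← R4 − (2)·R1: [0, 6, 6, -2]
R5 ← R5 − (2)·R1: [0, 8, 11, -3]
R3 ← R3 − (7/4)·R2: [0, 0, 45/4, -5/4]
R4 ← R4 − (3/2)·R2: [0, 0, 9/2, -1/2]
R5 ← R5 − (2)·R2: [0, 0, 9, -1]
R6 ← R6 + (3/2)·R2: [0, 0, 9/2, -1/2]
R4 ← R4 − (2/5)·R3: [0, 0, 0, 0]
R5 ← R5 − (4/5)·R3: [0, 0, 0, 0]
R6 ← R6 − (2/5)·R3: [0, 0, 0, 0]
Echelon form has 3 nonzero rows, so rank(C) = 3.
The rank gives the maximum number of linearly independent rows: 3.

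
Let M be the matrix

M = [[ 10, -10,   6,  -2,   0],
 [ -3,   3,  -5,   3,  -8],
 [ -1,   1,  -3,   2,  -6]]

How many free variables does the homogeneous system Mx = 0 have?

3

Row reduce to echelon form.
R2 ← R2 + (3/10)·R1: [0, 0, -16/5, 12/5, -8]
R3 ← R3 + (1/10)·R1: [0, 0, -12/5, 9/5, -6]
R3 ← R3 − (3/4)·R2: [0, 0, 0, 0, 0]
2 nonzero rows, so rank(M) = 2.
M has 5 columns; by rank–nullity, nullity = 5 − 2 = 3.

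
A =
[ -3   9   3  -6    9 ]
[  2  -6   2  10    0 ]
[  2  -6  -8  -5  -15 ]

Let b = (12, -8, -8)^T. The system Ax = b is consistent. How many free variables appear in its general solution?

3

Row reduce the augmented matrix [A | b].
R2 ← R2 + (2/3)·R1: [0, 0, 4, 6, 6, 0]
R3 ← R3 + (2/3)·R1: [0, 0, -6, -9, -9, 0]
R3 ← R3 + (3/2)·R2: [0, 0, 0, 0, 0, 0]
The echelon form has 2 nonzero rows, and every pivot lies in the first 5 columns, so rank(A) = rank([A|b]) = 2.
The system is consistent.
Free variables = (unknowns) − (rank) = 5 − 2 = 3.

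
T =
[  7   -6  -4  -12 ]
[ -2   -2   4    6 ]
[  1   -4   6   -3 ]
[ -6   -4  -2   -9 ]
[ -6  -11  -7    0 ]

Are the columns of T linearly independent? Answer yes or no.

yes

Row reduce T to echelon form.
R2 ← R2 + (2/7)·R1: [0, -26/7, 20/7, 18/7]
R3 ← R3 − (1/7)·R1: [0, -22/7, 46/7, -9/7]
R4 ← R4 + (6/7)·R1: [0, -64/7, -38/7, -135/7]
R5 ← R5 + (6/7)·R1: [0, -113/7, -73/7, -72/7]
R3 ← R3 − (11/13)·R2: [0, 0, 54/13, -45/13]
R4 ← R4 − (32/13)·R2: [0, 0, -162/13, -333/13]
R5 ← R5 − (113/26)·R2: [0, 0, -297/13, -279/13]
R4 ← R4 + (3)·R3: [0, 0, 0, -36]
R5 ← R5 + (11/2)·R3: [0, 0, 0, -81/2]
R5 ← R5 − (9/8)·R4: [0, 0, 0, 0]
4 pivots among 4 columns.
Every column is a pivot column, so the columns are linearly independent.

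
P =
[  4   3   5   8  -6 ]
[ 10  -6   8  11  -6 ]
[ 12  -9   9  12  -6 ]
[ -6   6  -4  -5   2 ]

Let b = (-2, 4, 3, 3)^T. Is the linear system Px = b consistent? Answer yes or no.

no

Row reduce the augmented matrix [P | b].
R2 ← R2 − (5/2)·R1: [0, -27/2, -9/2, -9, 9, 9]
R3 ← R3 − (3)·R1: [0, -18, -6, -12, 12, 9]
R4 ← R4 + (3/2)·R1: [0, 21/2, 7/2, 7, -7, 0]
R3 ← R3 − (4/3)·R2: [0, 0, 0, 0, 0, -3]
R4 ← R4 + (7/9)·R2: [0, 0, 0, 0, 0, 7]
R4 ← R4 + (7/3)·R3: [0, 0, 0, 0, 0, 0]
The echelon form has 3 nonzero rows; the last pivot sits in the augmented column, so rank(P) = 2 but rank([P|b]) = 3.
Since the ranks differ, the system is inconsistent.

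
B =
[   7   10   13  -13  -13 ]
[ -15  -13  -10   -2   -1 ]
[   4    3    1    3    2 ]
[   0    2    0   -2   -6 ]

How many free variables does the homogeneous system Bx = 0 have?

2

Row reduce to echelon form.
R2 ← R2 + (15/7)·R1: [0, 59/7, 125/7, -209/7, -202/7]
R3 ← R3 − (4/7)·R1: [0, -19/7, -45/7, 73/7, 66/7]
R3 ← R3 + (19/59)·R2: [0, 0, -40/59, 48/59, 8/59]
R4 ← R4 − (14/59)·R2: [0, 0, -250/59, 300/59, 50/59]
R4 ← R4 − (25/4)·R3: [0, 0, 0, 0, 0]
3 nonzero rows, so rank(B) = 3.
B has 5 columns; by rank–nullity, nullity = 5 − 3 = 2.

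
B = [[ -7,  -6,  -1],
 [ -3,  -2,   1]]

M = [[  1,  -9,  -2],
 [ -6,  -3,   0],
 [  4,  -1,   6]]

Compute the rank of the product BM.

First compute BM:
[[ 25,  82,   8],
 [ 13,  32,  12]]
Now row reduce the product.
R2 ← R2 − (13/25)·R1: [0, -266/25, 196/25]
2 nonzero rows, so rank(BM) = 2.

2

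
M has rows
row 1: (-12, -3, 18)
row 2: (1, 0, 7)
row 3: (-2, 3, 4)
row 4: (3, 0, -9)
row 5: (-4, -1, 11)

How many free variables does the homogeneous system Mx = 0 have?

Row reduce to echelon form.
R2 ← R2 + (1/12)·R1: [0, -1/4, 17/2]
R3 ← R3 − (1/6)·R1: [0, 7/2, 1]
R4 ← R4 + (1/4)·R1: [0, -3/4, -9/2]
R5 ← R5 − (1/3)·R1: [0, 0, 5]
R3 ← R3 + (14)·R2: [0, 0, 120]
R4 ← R4 − (3)·R2: [0, 0, -30]
R4 ← R4 + (1/4)·R3: [0, 0, 0]
R5 ← R5 − (1/24)·R3: [0, 0, 0]
3 nonzero rows, so rank(M) = 3.
M has 3 columns; by rank–nullity, nullity = 3 − 3 = 0.

0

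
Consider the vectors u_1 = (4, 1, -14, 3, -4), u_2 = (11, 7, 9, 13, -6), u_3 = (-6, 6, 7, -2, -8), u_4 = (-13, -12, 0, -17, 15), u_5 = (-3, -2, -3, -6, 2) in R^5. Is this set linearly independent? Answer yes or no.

no

Form the matrix with these vectors as rows and row reduce.
R2 ← R2 − (11/4)·R1: [0, 17/4, 95/2, 19/4, 5]
R3 ← R3 + (3/2)·R1: [0, 15/2, -14, 5/2, -14]
R4 ← R4 + (13/4)·R1: [0, -35/4, -91/2, -29/4, 2]
R5 ← R5 + (3/4)·R1: [0, -5/4, -27/2, -15/4, -1]
R3 ← R3 − (30/17)·R2: [0, 0, -1663/17, -100/17, -388/17]
R4 ← R4 + (35/17)·R2: [0, 0, 889/17, 43/17, 209/17]
R5 ← R5 + (5/17)·R2: [0, 0, 8/17, -40/17, 8/17]
R4 ← R4 + (889/1663)·R3: [0, 0, 0, -1023/1663, 155/1663]
R5 ← R5 + (8/1663)·R3: [0, 0, 0, -3960/1663, 600/1663]
R5 ← R5 − (120/31)·R4: [0, 0, 0, 0, 0]
4 nonzero rows, so the 5 vectors span a space of dimension 4.
Since 4 < 5, the vectors are linearly dependent.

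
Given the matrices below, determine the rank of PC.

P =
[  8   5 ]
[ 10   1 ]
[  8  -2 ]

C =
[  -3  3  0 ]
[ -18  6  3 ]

First compute PC:
[[-114,  54,  15],
 [-48,  36,   3],
 [ 12,  12,  -6]]
Now row reduce the product.
R2 ← R2 − (8/19)·R1: [0, 252/19, -63/19]
R3 ← R3 + (2/19)·R1: [0, 336/19, -84/19]
R3 ← R3 − (4/3)·R2: [0, 0, 0]
2 nonzero rows, so rank(PC) = 2.

2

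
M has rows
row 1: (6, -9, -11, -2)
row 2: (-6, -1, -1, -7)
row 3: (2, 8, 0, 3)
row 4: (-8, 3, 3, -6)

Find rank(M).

3

Row reduce to echelon form.
R2 ← R2 + R1: [0, -10, -12, -9]
R3 ← R3 − (1/3)·R1: [0, 11, 11/3, 11/3]
R4 ← R4 + (4/3)·R1: [0, -9, -35/3, -26/3]
R3 ← R3 + (11/10)·R2: [0, 0, -143/15, -187/30]
R4 ← R4 − (9/10)·R2: [0, 0, -13/15, -17/30]
R4 ← R4 − (1/11)·R3: [0, 0, 0, 0]
Echelon form has 3 nonzero rows, so rank(M) = 3.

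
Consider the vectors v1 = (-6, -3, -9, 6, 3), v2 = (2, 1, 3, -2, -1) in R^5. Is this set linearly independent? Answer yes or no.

Form the matrix with these vectors as rows and row reduce.
R2 ← R2 + (1/3)·R1: [0, 0, 0, 0, 0]
1 nonzero row, so the 2 vectors span a space of dimension 1.
Since 1 < 2, the vectors are linearly dependent.

no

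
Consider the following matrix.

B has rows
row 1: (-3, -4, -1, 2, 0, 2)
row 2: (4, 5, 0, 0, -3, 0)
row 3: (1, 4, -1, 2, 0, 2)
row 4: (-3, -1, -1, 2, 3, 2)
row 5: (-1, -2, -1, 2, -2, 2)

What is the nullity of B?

Row reduce to echelon form.
R2 ← R2 + (4/3)·R1: [0, -1/3, -4/3, 8/3, -3, 8/3]
R3 ← R3 + (1/3)·R1: [0, 8/3, -4/3, 8/3, 0, 8/3]
R4 ← R4 − R1: [0, 3, 0, 0, 3, 0]
R5 ← R5 − (1/3)·R1: [0, -2/3, -2/3, 4/3, -2, 4/3]
R3 ← R3 + (8)·R2: [0, 0, -12, 24, -24, 24]
R4 ← R4 + (9)·R2: [0, 0, -12, 24, -24, 24]
R5 ← R5 − (2)·R2: [0, 0, 2, -4, 4, -4]
R4 ← R4 − R3: [0, 0, 0, 0, 0, 0]
R5 ← R5 + (1/6)·R3: [0, 0, 0, 0, 0, 0]
3 nonzero rows, so rank(B) = 3.
B has 6 columns; by rank–nullity, nullity = 6 − 3 = 3.

3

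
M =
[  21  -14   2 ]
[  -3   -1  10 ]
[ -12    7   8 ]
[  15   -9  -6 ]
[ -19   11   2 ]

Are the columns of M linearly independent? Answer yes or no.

yes

Row reduce M to echelon form.
R2 ← R2 + (1/7)·R1: [0, -3, 72/7]
R3 ← R3 + (4/7)·R1: [0, -1, 64/7]
R4 ← R4 − (5/7)·R1: [0, 1, -52/7]
R5 ← R5 + (19/21)·R1: [0, -5/3, 80/21]
R3 ← R3 − (1/3)·R2: [0, 0, 40/7]
R4 ← R4 + (1/3)·R2: [0, 0, -4]
R5 ← R5 − (5/9)·R2: [0, 0, -40/21]
R4 ← R4 + (7/10)·R3: [0, 0, 0]
R5 ← R5 + (1/3)·R3: [0, 0, 0]
3 pivots among 3 columns.
Every column is a pivot column, so the columns are linearly independent.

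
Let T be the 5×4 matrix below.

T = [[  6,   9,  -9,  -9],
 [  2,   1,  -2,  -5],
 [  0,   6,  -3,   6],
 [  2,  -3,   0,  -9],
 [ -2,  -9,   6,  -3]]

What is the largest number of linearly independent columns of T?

2

Row reduce to echelon form.
R2 ← R2 − (1/3)·R1: [0, -2, 1, -2]
R4 ← R4 − (1/3)·R1: [0, -6, 3, -6]
R5 ← R5 + (1/3)·R1: [0, -6, 3, -6]
R3 ← R3 + (3)·R2: [0, 0, 0, 0]
R4 ← R4 − (3)·R2: [0, 0, 0, 0]
R5 ← R5 − (3)·R2: [0, 0, 0, 0]
Echelon form has 2 nonzero rows, so rank(T) = 2.
The rank gives the maximum number of linearly independent columns: 2.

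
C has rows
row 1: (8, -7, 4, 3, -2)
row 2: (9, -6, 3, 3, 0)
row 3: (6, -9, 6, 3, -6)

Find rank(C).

Row reduce to echelon form.
R2 ← R2 − (9/8)·R1: [0, 15/8, -3/2, -3/8, 9/4]
R3 ← R3 − (3/4)·R1: [0, -15/4, 3, 3/4, -9/2]
R3 ← R3 + (2)·R2: [0, 0, 0, 0, 0]
Echelon form has 2 nonzero rows, so rank(C) = 2.

2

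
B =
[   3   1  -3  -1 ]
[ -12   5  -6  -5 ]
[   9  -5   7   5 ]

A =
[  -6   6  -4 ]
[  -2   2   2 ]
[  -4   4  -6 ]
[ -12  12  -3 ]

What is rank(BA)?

2

First compute BA:
[[  4,  -4,  11],
 [146, -146, 109],
 [-132, 132, -103]]
Now row reduce the product.
R2 ← R2 − (73/2)·R1: [0, 0, -585/2]
R3 ← R3 + (33)·R1: [0, 0, 260]
R3 ← R3 + (8/9)·R2: [0, 0, 0]
2 nonzero rows, so rank(BA) = 2.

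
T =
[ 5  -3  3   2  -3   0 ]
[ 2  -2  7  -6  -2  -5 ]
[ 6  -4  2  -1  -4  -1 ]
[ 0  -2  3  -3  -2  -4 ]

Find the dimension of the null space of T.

2

Row reduce to echelon form.
R2 ← R2 − (2/5)·R1: [0, -4/5, 29/5, -34/5, -4/5, -5]
R3 ← R3 − (6/5)·R1: [0, -2/5, -8/5, -17/5, -2/5, -1]
R3 ← R3 − (1/2)·R2: [0, 0, -9/2, 0, 0, 3/2]
R4 ← R4 − (5/2)·R2: [0, 0, -23/2, 14, 0, 17/2]
R4 ← R4 − (23/9)·R3: [0, 0, 0, 14, 0, 14/3]
4 nonzero rows, so rank(T) = 4.
T has 6 columns; by rank–nullity, nullity = 6 − 4 = 2.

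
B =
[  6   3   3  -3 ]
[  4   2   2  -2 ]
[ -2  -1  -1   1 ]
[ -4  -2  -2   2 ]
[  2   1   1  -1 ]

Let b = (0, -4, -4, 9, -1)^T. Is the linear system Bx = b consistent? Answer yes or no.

Row reduce the augmented matrix [B | b].
R2 ← R2 − (2/3)·R1: [0, 0, 0, 0, -4]
R3 ← R3 + (1/3)·R1: [0, 0, 0, 0, -4]
R4 ← R4 + (2/3)·R1: [0, 0, 0, 0, 9]
R5 ← R5 − (1/3)·R1: [0, 0, 0, 0, -1]
R3 ← R3 − R2: [0, 0, 0, 0, 0]
R4 ← R4 + (9/4)·R2: [0, 0, 0, 0, 0]
R5 ← R5 − (1/4)·R2: [0, 0, 0, 0, 0]
The echelon form has 2 nonzero rows; the last pivot sits in the augmented column, so rank(B) = 1 but rank([B|b]) = 2.
Since the ranks differ, the system is inconsistent.

no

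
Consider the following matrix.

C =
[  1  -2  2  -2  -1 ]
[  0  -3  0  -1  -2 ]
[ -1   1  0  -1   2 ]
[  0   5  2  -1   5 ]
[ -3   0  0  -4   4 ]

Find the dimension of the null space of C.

2

Row reduce to echelon form.
R3 ← R3 + R1: [0, -1, 2, -3, 1]
R5 ← R5 + (3)·R1: [0, -6, 6, -10, 1]
R3 ← R3 − (1/3)·R2: [0, 0, 2, -8/3, 5/3]
R4 ← R4 + (5/3)·R2: [0, 0, 2, -8/3, 5/3]
R5 ← R5 − (2)·R2: [0, 0, 6, -8, 5]
R4 ← R4 − R3: [0, 0, 0, 0, 0]
R5 ← R5 − (3)·R3: [0, 0, 0, 0, 0]
3 nonzero rows, so rank(C) = 3.
C has 5 columns; by rank–nullity, nullity = 5 − 3 = 2.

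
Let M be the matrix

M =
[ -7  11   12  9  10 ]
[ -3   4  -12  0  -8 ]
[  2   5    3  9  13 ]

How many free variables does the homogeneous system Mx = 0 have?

2

Row reduce to echelon form.
R2 ← R2 − (3/7)·R1: [0, -5/7, -120/7, -27/7, -86/7]
R3 ← R3 + (2/7)·R1: [0, 57/7, 45/7, 81/7, 111/7]
R3 ← R3 + (57/5)·R2: [0, 0, -189, -162/5, -621/5]
3 nonzero rows, so rank(M) = 3.
M has 5 columns; by rank–nullity, nullity = 5 − 3 = 2.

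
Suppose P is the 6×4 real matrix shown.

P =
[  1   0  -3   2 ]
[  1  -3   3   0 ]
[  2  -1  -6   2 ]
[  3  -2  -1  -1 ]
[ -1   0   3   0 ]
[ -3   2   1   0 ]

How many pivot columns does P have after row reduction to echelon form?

4

Row reduce to echelon form.
R2 ← R2 − R1: [0, -3, 6, -2]
R3 ← R3 − (2)·R1: [0, -1, 0, -2]
R4 ← R4 − (3)·R1: [0, -2, 8, -7]
R5 ← R5 + R1: [0, 0, 0, 2]
R6 ← R6 + (3)·R1: [0, 2, -8, 6]
R3 ← R3 − (1/3)·R2: [0, 0, -2, -4/3]
R4 ← R4 − (2/3)·R2: [0, 0, 4, -17/3]
R6 ← R6 + (2/3)·R2: [0, 0, -4, 14/3]
R4 ← R4 + (2)·R3: [0, 0, 0, -25/3]
R6 ← R6 − (2)·R3: [0, 0, 0, 22/3]
R5 ← R5 + (6/25)·R4: [0, 0, 0, 0]
R6 ← R6 + (22/25)·R4: [0, 0, 0, 0]
Echelon form has 4 nonzero rows, so rank(P) = 4.
Each nonzero row contributes one pivot column: 4 pivot columns.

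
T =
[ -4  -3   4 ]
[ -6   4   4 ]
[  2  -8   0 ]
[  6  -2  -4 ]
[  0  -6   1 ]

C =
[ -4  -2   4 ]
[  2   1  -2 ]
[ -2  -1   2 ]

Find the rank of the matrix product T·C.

First compute TC:
[[  2,   1,  -2],
 [ 24,  12, -24],
 [-24, -12,  24],
 [-20, -10,  20],
 [-14,  -7,  14]]
Now row reduce the product.
R2 ← R2 − (12)·R1: [0, 0, 0]
R3 ← R3 + (12)·R1: [0, 0, 0]
R4 ← R4 + (10)·R1: [0, 0, 0]
R5 ← R5 + (7)·R1: [0, 0, 0]
1 nonzero row, so rank(TC) = 1.

1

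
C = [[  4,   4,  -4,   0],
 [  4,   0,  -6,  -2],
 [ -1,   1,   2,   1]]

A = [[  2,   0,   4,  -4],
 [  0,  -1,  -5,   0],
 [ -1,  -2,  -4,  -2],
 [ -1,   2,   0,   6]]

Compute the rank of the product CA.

2

First compute CA:
[[ 12,   4,  12,  -8],
 [ 16,   8,  40, -16],
 [ -5,  -3, -17,   6]]
Now row reduce the product.
R2 ← R2 − (4/3)·R1: [0, 8/3, 24, -16/3]
R3 ← R3 + (5/12)·R1: [0, -4/3, -12, 8/3]
R3 ← R3 + (1/2)·R2: [0, 0, 0, 0]
2 nonzero rows, so rank(CA) = 2.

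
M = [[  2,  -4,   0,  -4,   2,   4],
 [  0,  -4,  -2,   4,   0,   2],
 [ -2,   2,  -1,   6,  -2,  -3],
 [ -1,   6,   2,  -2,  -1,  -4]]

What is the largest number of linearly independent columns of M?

2

Row reduce to echelon form.
R3 ← R3 + R1: [0, -2, -1, 2, 0, 1]
R4 ← R4 + (1/2)·R1: [0, 4, 2, -4, 0, -2]
R3 ← R3 − (1/2)·R2: [0, 0, 0, 0, 0, 0]
R4 ← R4 + R2: [0, 0, 0, 0, 0, 0]
Echelon form has 2 nonzero rows, so rank(M) = 2.
The rank gives the maximum number of linearly independent columns: 2.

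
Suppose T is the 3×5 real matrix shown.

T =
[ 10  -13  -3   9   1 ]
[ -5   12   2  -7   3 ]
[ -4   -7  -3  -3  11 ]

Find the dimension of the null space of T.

2

Row reduce to echelon form.
R2 ← R2 + (1/2)·R1: [0, 11/2, 1/2, -5/2, 7/2]
R3 ← R3 + (2/5)·R1: [0, -61/5, -21/5, 3/5, 57/5]
R3 ← R3 + (122/55)·R2: [0, 0, -34/11, -272/55, 1054/55]
3 nonzero rows, so rank(T) = 3.
T has 5 columns; by rank–nullity, nullity = 5 − 3 = 2.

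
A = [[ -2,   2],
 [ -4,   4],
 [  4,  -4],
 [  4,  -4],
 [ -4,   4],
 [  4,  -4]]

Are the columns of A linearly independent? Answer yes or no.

Row reduce A to echelon form.
R2 ← R2 − (2)·R1: [0, 0]
R3 ← R3 + (2)·R1: [0, 0]
R4 ← R4 + (2)·R1: [0, 0]
R5 ← R5 − (2)·R1: [0, 0]
R6 ← R6 + (2)·R1: [0, 0]
1 pivot among 2 columns.
Only 1 < 2 pivot columns, so the columns are linearly dependent.

no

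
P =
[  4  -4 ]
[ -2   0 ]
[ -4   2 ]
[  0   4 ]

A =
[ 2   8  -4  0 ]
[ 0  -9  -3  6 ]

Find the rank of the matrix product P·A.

First compute PA:
[[  8,  68,  -4, -24],
 [ -4, -16,   8,   0],
 [ -8, -50,  10,  12],
 [  0, -36, -12,  24]]
Now row reduce the product.
R2 ← R2 + (1/2)·R1: [0, 18, 6, -12]
R3 ← R3 + R1: [0, 18, 6, -12]
R3 ← R3 − R2: [0, 0, 0, 0]
R4 ← R4 + (2)·R2: [0, 0, 0, 0]
2 nonzero rows, so rank(PA) = 2.

2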